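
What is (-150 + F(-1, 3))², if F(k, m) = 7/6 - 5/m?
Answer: 90601/4 ≈ 22650.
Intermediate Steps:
F(k, m) = 7/6 - 5/m (F(k, m) = 7*(⅙) - 5/m = 7/6 - 5/m)
(-150 + F(-1, 3))² = (-150 + (7/6 - 5/3))² = (-150 - ½)² = (-301/2)² = 90601/4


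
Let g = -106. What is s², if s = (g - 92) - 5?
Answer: 41209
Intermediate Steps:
s = -203 (s = (-106 - 92) - 5 = -198 - 5 = -203)
s² = (-203)² = 41209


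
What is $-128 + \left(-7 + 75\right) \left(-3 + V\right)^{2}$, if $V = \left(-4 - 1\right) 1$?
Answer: $4224$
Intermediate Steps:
$V = -5$ ($V = \left(-5\right) 1 = -5$)
$-128 + \left(-7 + 75\right) \left(-3 + V\right)^{2} = -128 + \left(-7 + 75\right) \left(-3 - 5\right)^{2} = -128 + 68 \left(-8\right)^{2} = -128 + 68 \cdot 64 = -128 + 4352 = 4224$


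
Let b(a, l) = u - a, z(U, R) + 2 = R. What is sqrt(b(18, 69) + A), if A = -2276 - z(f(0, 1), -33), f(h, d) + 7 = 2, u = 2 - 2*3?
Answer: I*sqrt(2263) ≈ 47.571*I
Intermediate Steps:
u = -4 (u = 2 - 6 = -4)
f(h, d) = -5 (f(h, d) = -7 + 2 = -5)
z(U, R) = -2 + R
b(a, l) = -4 - a
A = -2241 (A = -2276 - (-2 - 33) = -2276 - 1*(-35) = -2276 + 35 = -2241)
sqrt(b(18, 69) + A) = sqrt((-4 - 1*18) - 2241) = sqrt((-4 - 18) - 2241) = sqrt(-22 - 2241) = sqrt(-2263) = I*sqrt(2263)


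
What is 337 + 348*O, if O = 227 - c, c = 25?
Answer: 70633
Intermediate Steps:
O = 202 (O = 227 - 1*25 = 227 - 25 = 202)
337 + 348*O = 337 + 348*202 = 337 + 70296 = 70633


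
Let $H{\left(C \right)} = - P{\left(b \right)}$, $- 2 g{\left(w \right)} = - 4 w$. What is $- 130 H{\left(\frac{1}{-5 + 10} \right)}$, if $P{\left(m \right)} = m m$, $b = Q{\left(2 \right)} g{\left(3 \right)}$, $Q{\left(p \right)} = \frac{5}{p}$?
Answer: $29250$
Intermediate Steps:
$g{\left(w \right)} = 2 w$ ($g{\left(w \right)} = - \frac{\left(-4\right) w}{2} = 2 w$)
$b = 15$ ($b = \frac{5}{2} \cdot 2 \cdot 3 = 5 \cdot \frac{1}{2} \cdot 6 = \frac{5}{2} \cdot 6 = 15$)
$P{\left(m \right)} = m^{2}$
$H{\left(C \right)} = -225$ ($H{\left(C \right)} = - 15^{2} = \left(-1\right) 225 = -225$)
$- 130 H{\left(\frac{1}{-5 + 10} \right)} = \left(-130\right) \left(-225\right) = 29250$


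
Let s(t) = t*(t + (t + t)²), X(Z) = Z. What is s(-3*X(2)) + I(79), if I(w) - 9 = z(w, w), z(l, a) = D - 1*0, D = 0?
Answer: -819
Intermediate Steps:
z(l, a) = 0 (z(l, a) = 0 - 1*0 = 0 + 0 = 0)
I(w) = 9 (I(w) = 9 + 0 = 9)
s(t) = t*(t + 4*t²) (s(t) = t*(t + (2*t)²) = t*(t + 4*t²))
s(-3*X(2)) + I(79) = (-3*2)²*(1 + 4*(-3*2)) + 9 = (-6)²*(1 + 4*(-6)) + 9 = 36*(1 - 24) + 9 = 36*(-23) + 9 = -828 + 9 = -819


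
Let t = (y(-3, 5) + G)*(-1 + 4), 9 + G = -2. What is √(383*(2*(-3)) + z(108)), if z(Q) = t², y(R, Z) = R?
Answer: I*√534 ≈ 23.108*I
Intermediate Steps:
G = -11 (G = -9 - 2 = -11)
t = -42 (t = (-3 - 11)*(-1 + 4) = -14*3 = -42)
z(Q) = 1764 (z(Q) = (-42)² = 1764)
√(383*(2*(-3)) + z(108)) = √(383*(2*(-3)) + 1764) = √(383*(-6) + 1764) = √(-2298 + 1764) = √(-534) = I*√534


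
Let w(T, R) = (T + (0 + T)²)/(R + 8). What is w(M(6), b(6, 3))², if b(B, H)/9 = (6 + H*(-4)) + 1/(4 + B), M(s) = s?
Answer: 176400/203401 ≈ 0.86725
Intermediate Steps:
b(B, H) = 54 - 36*H + 9/(4 + B) (b(B, H) = 9*((6 + H*(-4)) + 1/(4 + B)) = 9*((6 - 4*H) + 1/(4 + B)) = 9*(6 + 1/(4 + B) - 4*H) = 54 - 36*H + 9/(4 + B))
w(T, R) = (T + T²)/(8 + R)
w(M(6), b(6, 3))² = (6*(1 + 6)/(8 + 9*(25 - 16*3 + 6*6 - 4*6*3)/(4 + 6)))² = (6*7/(8 + 9*(25 - 48 + 36 - 72)/10))² = (6*7/(8 + 9*(⅒)*(-59)))² = (6*7/(8 - 531/10))² = (6*7/(-451/10))² = (6*(-10/451)*7)² = (-420/451)² = 176400/203401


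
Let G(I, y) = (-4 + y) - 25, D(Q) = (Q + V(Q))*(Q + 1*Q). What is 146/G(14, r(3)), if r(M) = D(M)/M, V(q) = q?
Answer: -146/17 ≈ -8.5882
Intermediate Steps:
D(Q) = 4*Q**2 (D(Q) = (Q + Q)*(Q + 1*Q) = (2*Q)*(Q + Q) = (2*Q)*(2*Q) = 4*Q**2)
r(M) = 4*M (r(M) = (4*M**2)/M = 4*M)
G(I, y) = -29 + y
146/G(14, r(3)) = 146/(-29 + 4*3) = 146/(-29 + 12) = 146/(-17) = 146*(-1/17) = -146/17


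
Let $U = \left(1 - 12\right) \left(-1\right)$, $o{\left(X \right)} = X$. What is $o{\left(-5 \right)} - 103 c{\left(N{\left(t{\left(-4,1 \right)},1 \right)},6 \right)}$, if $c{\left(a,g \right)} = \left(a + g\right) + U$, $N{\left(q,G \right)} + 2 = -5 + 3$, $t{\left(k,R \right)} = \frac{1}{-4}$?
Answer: $-1344$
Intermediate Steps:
$t{\left(k,R \right)} = - \frac{1}{4}$
$N{\left(q,G \right)} = -4$ ($N{\left(q,G \right)} = -2 + \left(-5 + 3\right) = -2 - 2 = -4$)
$U = 11$ ($U = \left(1 - 12\right) \left(-1\right) = \left(-11\right) \left(-1\right) = 11$)
$c{\left(a,g \right)} = 11 + a + g$ ($c{\left(a,g \right)} = \left(a + g\right) + 11 = 11 + a + g$)
$o{\left(-5 \right)} - 103 c{\left(N{\left(t{\left(-4,1 \right)},1 \right)},6 \right)} = -5 - 103 \left(11 - 4 + 6\right) = -5 - 1339 = -1344$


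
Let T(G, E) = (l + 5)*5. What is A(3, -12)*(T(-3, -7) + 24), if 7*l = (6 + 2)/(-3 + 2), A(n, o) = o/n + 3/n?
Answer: -909/7 ≈ -129.86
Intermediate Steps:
A(n, o) = 3/n + o/n
l = -8/7 (l = ((6 + 2)/(-3 + 2))/7 = (8/(-1))/7 = (8*(-1))/7 = (⅐)*(-8) = -8/7 ≈ -1.1429)
T(G, E) = 135/7 (T(G, E) = (-8/7 + 5)*5 = (27/7)*5 = 135/7)
A(3, -12)*(T(-3, -7) + 24) = ((3 - 12)/3)*(135/7 + 24) = ((⅓)*(-9))*(303/7) = -3*303/7 = -909/7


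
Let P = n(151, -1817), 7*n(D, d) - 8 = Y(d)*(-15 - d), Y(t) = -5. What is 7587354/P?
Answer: -3793677/643 ≈ -5900.0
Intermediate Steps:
n(D, d) = 83/7 + 5*d/7 (n(D, d) = 8/7 + (-5*(-15 - d))/7 = 8/7 + (75 + 5*d)/7 = 8/7 + (75/7 + 5*d/7) = 83/7 + 5*d/7)
P = -1286 (P = 83/7 + (5/7)*(-1817) = 83/7 - 9085/7 = -1286)
7587354/P = 7587354/(-1286) = 7587354*(-1/1286) = -3793677/643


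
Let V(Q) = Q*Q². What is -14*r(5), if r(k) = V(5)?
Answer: -1750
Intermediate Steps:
V(Q) = Q³
r(k) = 125 (r(k) = 5³ = 125)
-14*r(5) = -14*125 = -1750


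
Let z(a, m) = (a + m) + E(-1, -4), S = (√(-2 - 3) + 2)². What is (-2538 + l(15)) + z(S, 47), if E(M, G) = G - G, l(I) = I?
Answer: -2477 + 4*I*√5 ≈ -2477.0 + 8.9443*I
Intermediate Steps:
E(M, G) = 0
S = (2 + I*√5)² (S = (√(-5) + 2)² = (I*√5 + 2)² = (2 + I*√5)² ≈ -1.0 + 8.9443*I)
z(a, m) = a + m (z(a, m) = (a + m) + 0 = a + m)
(-2538 + l(15)) + z(S, 47) = (-2538 + 15) + ((2 + I*√5)² + 47) = -2523 + (47 + (2 + I*√5)²) = -2476 + (2 + I*√5)²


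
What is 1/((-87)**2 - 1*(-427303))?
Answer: 1/434872 ≈ 2.2995e-6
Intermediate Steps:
1/((-87)**2 - 1*(-427303)) = 1/(7569 + 427303) = 1/434872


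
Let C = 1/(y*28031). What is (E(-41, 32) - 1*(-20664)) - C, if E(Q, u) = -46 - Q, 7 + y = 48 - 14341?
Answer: 8281021734701/400843300 ≈ 20659.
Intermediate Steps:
y = -14300 (y = -7 + (48 - 14341) = -7 - 14293 = -14300)
C = -1/400843300 (C = 1/(-14300*28031) = -1/14300*1/28031 = -1/400843300 ≈ -2.4947e-9)
(E(-41, 32) - 1*(-20664)) - C = ((-46 - 1*(-41)) - 1*(-20664)) - 1*(-1/400843300) = ((-46 + 41) + 20664) + 1/400843300 = (-5 + 20664) + 1/400843300 = 20659 + 1/400843300 = 8281021734701/400843300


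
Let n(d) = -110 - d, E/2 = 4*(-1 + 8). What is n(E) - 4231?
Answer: -4397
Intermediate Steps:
E = 56 (E = 2*(4*(-1 + 8)) = 2*(4*7) = 2*28 = 56)
n(E) - 4231 = (-110 - 1*56) - 4231 = (-110 - 56) - 4231 = -166 - 4231 = -4397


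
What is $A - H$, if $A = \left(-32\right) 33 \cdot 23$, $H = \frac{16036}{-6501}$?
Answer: $- \frac{157880252}{6501} \approx -24286.0$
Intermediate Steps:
$H = - \frac{16036}{6501}$ ($H = 16036 \left(- \frac{1}{6501}\right) = - \frac{16036}{6501} \approx -2.4667$)
$A = -24288$ ($A = \left(-1056\right) 23 = -24288$)
$A - H = -24288 - - \frac{16036}{6501} = -24288 + \frac{16036}{6501} = - \frac{157880252}{6501}$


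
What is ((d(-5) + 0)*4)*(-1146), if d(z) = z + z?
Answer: 45840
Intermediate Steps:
d(z) = 2*z
((d(-5) + 0)*4)*(-1146) = ((2*(-5) + 0)*4)*(-1146) = ((-10 + 0)*4)*(-1146) = -10*4*(-1146) = -40*(-1146) = 45840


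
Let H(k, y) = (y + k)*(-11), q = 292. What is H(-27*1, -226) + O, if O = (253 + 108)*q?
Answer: 108195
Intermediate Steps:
H(k, y) = -11*k - 11*y (H(k, y) = (k + y)*(-11) = -11*k - 11*y)
O = 105412 (O = (253 + 108)*292 = 361*292 = 105412)
H(-27*1, -226) + O = (-(-297) - 11*(-226)) + 105412 = (-11*(-27) + 2486) + 105412 = (297 + 2486) + 105412 = 2783 + 105412 = 108195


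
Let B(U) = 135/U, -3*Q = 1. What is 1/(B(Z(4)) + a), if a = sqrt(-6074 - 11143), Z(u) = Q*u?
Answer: -180/48833 - 16*I*sqrt(1913)/146499 ≈ -0.003686 - 0.0047769*I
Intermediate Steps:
Q = -1/3 (Q = -1/3*1 = -1/3 ≈ -0.33333)
Z(u) = -u/3
a = 3*I*sqrt(1913) (a = sqrt(-17217) = 3*I*sqrt(1913) ≈ 131.21*I)
1/(B(Z(4)) + a) = 1/(135/((-1/3*4)) + 3*I*sqrt(1913)) = 1/(135/(-4/3) + 3*I*sqrt(1913)) = 1/(135*(-3/4) + 3*I*sqrt(1913)) = 1/(-405/4 + 3*I*sqrt(1913))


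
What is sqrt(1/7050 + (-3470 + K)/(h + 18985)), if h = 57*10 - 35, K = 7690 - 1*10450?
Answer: I*sqrt(37760092998)/344040 ≈ 0.56482*I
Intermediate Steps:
K = -2760 (K = 7690 - 10450 = -2760)
h = 535 (h = 570 - 35 = 535)
sqrt(1/7050 + (-3470 + K)/(h + 18985)) = sqrt(1/7050 + (-3470 - 2760)/(535 + 18985)) = sqrt(1/7050 - 6230/19520) = sqrt(1/7050 - 6230*1/19520) = sqrt(1/7050 - 623/1952) = sqrt(-2195099/6880800) = I*sqrt(37760092998)/344040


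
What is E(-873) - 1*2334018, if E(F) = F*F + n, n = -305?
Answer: -1572194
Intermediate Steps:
E(F) = -305 + F**2 (E(F) = F*F - 305 = F**2 - 305 = -305 + F**2)
E(-873) - 1*2334018 = (-305 + (-873)**2) - 1*2334018 = (-305 + 762129) - 2334018 = 761824 - 2334018 = -1572194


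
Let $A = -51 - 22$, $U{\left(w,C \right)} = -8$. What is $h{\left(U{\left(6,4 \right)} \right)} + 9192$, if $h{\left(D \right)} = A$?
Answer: $9119$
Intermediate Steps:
$A = -73$ ($A = -51 - 22 = -73$)
$h{\left(D \right)} = -73$
$h{\left(U{\left(6,4 \right)} \right)} + 9192 = -73 + 9192 = 9119$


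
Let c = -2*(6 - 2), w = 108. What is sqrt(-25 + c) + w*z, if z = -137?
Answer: -14796 + I*sqrt(33) ≈ -14796.0 + 5.7446*I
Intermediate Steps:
c = -8 (c = -2*4 = -8)
sqrt(-25 + c) + w*z = sqrt(-25 - 8) + 108*(-137) = sqrt(-33) - 14796 = I*sqrt(33) - 14796 = -14796 + I*sqrt(33)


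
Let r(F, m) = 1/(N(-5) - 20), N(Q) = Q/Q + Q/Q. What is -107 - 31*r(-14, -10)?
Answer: -1895/18 ≈ -105.28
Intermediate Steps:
N(Q) = 2 (N(Q) = 1 + 1 = 2)
r(F, m) = -1/18 (r(F, m) = 1/(2 - 20) = 1/(-18) = -1/18)
-107 - 31*r(-14, -10) = -107 - 31*(-1/18) = -107 + 31/18 = -1895/18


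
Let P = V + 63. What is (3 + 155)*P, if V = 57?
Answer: 18960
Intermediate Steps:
P = 120 (P = 57 + 63 = 120)
(3 + 155)*P = (3 + 155)*120 = 158*120 = 18960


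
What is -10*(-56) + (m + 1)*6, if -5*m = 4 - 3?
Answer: 2824/5 ≈ 564.80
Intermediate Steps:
m = -⅕ (m = -(4 - 3)/5 = -⅕*1 = -⅕ ≈ -0.20000)
-10*(-56) + (m + 1)*6 = -10*(-56) + (-⅕ + 1)*6 = 560 + (⅘)*6 = 560 + 24/5 = 2824/5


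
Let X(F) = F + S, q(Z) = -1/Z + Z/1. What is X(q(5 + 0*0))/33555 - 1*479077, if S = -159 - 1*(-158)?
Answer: -80377143656/167775 ≈ -4.7908e+5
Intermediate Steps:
S = -1 (S = -159 + 158 = -1)
q(Z) = Z - 1/Z (q(Z) = -1/Z + Z*1 = -1/Z + Z = Z - 1/Z)
X(F) = -1 + F (X(F) = F - 1 = -1 + F)
X(q(5 + 0*0))/33555 - 1*479077 = (-1 + ((5 + 0*0) - 1/(5 + 0*0)))/33555 - 1*479077 = (-1 + ((5 + 0) - 1/(5 + 0)))*(1/33555) - 479077 = (-1 + (5 - 1/5))*(1/33555) - 479077 = (-1 + (5 - 1*⅕))*(1/33555) - 479077 = (-1 + (5 - ⅕))*(1/33555) - 479077 = (-1 + 24/5)*(1/33555) - 479077 = (19/5)*(1/33555) - 479077 = 19/167775 - 479077 = -80377143656/167775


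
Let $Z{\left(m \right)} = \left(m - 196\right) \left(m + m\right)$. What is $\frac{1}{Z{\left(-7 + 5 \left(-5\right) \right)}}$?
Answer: $\frac{1}{14592} \approx 6.8531 \cdot 10^{-5}$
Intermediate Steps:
$Z{\left(m \right)} = 2 m \left(-196 + m\right)$ ($Z{\left(m \right)} = \left(-196 + m\right) 2 m = 2 m \left(-196 + m\right)$)
$\frac{1}{Z{\left(-7 + 5 \left(-5\right) \right)}} = \frac{1}{2 \left(-7 + 5 \left(-5\right)\right) \left(-196 + \left(-7 + 5 \left(-5\right)\right)\right)} = \frac{1}{2 \left(-7 - 25\right) \left(-196 - 32\right)} = \frac{1}{2 \left(-32\right) \left(-196 - 32\right)} = \frac{1}{2 \left(-32\right) \left(-228\right)} = \frac{1}{14592}$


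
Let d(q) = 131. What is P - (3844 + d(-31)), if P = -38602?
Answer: -42577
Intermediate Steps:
P - (3844 + d(-31)) = -38602 - (3844 + 131) = -38602 - 1*3975 = -38602 - 3975 = -42577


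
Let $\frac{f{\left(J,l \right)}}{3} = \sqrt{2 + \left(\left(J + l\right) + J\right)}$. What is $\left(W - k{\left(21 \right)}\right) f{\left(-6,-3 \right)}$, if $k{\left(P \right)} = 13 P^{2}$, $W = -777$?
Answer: $- 19530 i \sqrt{13} \approx - 70416.0 i$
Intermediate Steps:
$f{\left(J,l \right)} = 3 \sqrt{2 + l + 2 J}$ ($f{\left(J,l \right)} = 3 \sqrt{2 + \left(\left(J + l\right) + J\right)} = 3 \sqrt{2 + \left(l + 2 J\right)} = 3 \sqrt{2 + l + 2 J}$)
$\left(W - k{\left(21 \right)}\right) f{\left(-6,-3 \right)} = \left(-777 - 13 \cdot 21^{2}\right) 3 \sqrt{2 - 3 + 2 \left(-6\right)} = \left(-777 - 13 \cdot 441\right) 3 \sqrt{2 - 3 - 12} = \left(-777 - 5733\right) 3 \sqrt{-13} = \left(-777 - 5733\right) 3 i \sqrt{13} = - 6510 \cdot 3 i \sqrt{13} = - 19530 i \sqrt{13}$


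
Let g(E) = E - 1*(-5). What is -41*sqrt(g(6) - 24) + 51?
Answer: 51 - 41*I*sqrt(13) ≈ 51.0 - 147.83*I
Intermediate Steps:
g(E) = 5 + E (g(E) = E + 5 = 5 + E)
-41*sqrt(g(6) - 24) + 51 = -41*sqrt((5 + 6) - 24) + 51 = -41*sqrt(11 - 24) + 51 = -41*I*sqrt(13) + 51 = 51 - 41*I*sqrt(13)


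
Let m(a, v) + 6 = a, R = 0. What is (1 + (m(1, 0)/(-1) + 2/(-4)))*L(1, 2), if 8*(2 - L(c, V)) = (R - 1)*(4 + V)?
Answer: 121/8 ≈ 15.125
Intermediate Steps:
m(a, v) = -6 + a
L(c, V) = 5/2 + V/8 (L(c, V) = 2 - (0 - 1)*(4 + V)/8 = 2 - (-1)*(4 + V)/8 = 2 - (-4 - V)/8 = 2 + (½ + V/8) = 5/2 + V/8)
(1 + (m(1, 0)/(-1) + 2/(-4)))*L(1, 2) = (1 + ((-6 + 1)/(-1) + 2/(-4)))*(5/2 + (⅛)*2) = (1 + (-5*(-1) + 2*(-¼)))*(5/2 + ¼) = (1 + (5 - ½))*(11/4) = (1 + 9/2)*(11/4) = (11/2)*(11/4) = 121/8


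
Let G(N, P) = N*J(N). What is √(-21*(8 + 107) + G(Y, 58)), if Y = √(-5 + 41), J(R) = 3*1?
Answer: I*√2397 ≈ 48.959*I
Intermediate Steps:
J(R) = 3
Y = 6 (Y = √36 = 6)
G(N, P) = 3*N (G(N, P) = N*3 = 3*N)
√(-21*(8 + 107) + G(Y, 58)) = √(-21*(8 + 107) + 3*6) = √(-21*115 + 18) = √(-2415 + 18) = √(-2397) = I*√2397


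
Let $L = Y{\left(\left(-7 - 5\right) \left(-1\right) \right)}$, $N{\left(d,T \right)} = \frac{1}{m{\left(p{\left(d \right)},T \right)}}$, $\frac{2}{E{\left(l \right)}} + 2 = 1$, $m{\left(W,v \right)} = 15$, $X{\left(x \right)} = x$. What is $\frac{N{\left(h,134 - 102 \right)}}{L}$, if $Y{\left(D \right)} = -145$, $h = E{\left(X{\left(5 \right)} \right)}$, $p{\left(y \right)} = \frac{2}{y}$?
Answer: $- \frac{1}{2175} \approx -0.00045977$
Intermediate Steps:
$E{\left(l \right)} = -2$ ($E{\left(l \right)} = \frac{2}{-2 + 1} = \frac{2}{-1} = 2 \left(-1\right) = -2$)
$h = -2$
$N{\left(d,T \right)} = \frac{1}{15}$
$L = -145$
$\frac{N{\left(h,134 - 102 \right)}}{L} = \frac{1}{15 \left(-145\right)} = \frac{1}{15} \left(- \frac{1}{145}\right) = - \frac{1}{2175}$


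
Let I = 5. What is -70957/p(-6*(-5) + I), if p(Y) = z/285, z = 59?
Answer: -20222745/59 ≈ -3.4276e+5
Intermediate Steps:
p(Y) = 59/285
-70957/p(-6*(-5) + I) = -70957/59/285 = -70957*285/59 = -20222745/59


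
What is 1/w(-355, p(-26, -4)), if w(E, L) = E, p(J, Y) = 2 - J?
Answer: -1/355 ≈ -0.0028169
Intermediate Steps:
1/w(-355, p(-26, -4)) = 1/(-355) = -1/355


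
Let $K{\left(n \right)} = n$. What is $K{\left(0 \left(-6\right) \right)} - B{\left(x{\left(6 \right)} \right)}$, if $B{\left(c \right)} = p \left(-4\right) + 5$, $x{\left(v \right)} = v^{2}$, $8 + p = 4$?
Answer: $-21$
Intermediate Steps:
$p = -4$ ($p = -8 + 4 = -4$)
$B{\left(c \right)} = 21$ ($B{\left(c \right)} = \left(-4\right) \left(-4\right) + 5 = 16 + 5 = 21$)
$K{\left(0 \left(-6\right) \right)} - B{\left(x{\left(6 \right)} \right)} = 0 \left(-6\right) - 21 = 0 - 21 = -21$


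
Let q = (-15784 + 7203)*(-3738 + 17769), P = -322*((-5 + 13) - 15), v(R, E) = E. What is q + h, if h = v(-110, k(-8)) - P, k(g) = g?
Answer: -120402273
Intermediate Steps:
P = 2254 (P = -322*(8 - 15) = -322*(-7) = 2254)
h = -2262 (h = -8 - 1*2254 = -8 - 2254 = -2262)
q = -120400011 (q = -8581*14031 = -120400011)
q + h = -120400011 - 2262 = -120402273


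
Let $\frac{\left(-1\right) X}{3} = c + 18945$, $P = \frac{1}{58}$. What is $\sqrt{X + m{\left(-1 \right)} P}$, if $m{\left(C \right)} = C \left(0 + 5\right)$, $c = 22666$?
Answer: $\frac{i \sqrt{419938502}}{58} \approx 353.32 i$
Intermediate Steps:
$m{\left(C \right)} = 5 C$ ($m{\left(C \right)} = C 5 = 5 C$)
$P = \frac{1}{58} \approx 0.017241$
$X = -124833$ ($X = - 3 \left(22666 + 18945\right) = \left(-3\right) 41611 = -124833$)
$\sqrt{X + m{\left(-1 \right)} P} = \sqrt{-124833 + 5 \left(-1\right) \frac{1}{58}} = \sqrt{-124833 - \frac{5}{58}} = \sqrt{- \frac{7240319}{58}} = \frac{i \sqrt{419938502}}{58}$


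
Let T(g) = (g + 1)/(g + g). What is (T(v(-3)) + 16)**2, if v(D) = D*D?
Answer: 22201/81 ≈ 274.09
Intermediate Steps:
v(D) = D**2
T(g) = (1 + g)/(2*g) (T(g) = (1 + g)/((2*g)) = (1 + g)*(1/(2*g)) = (1 + g)/(2*g))
(T(v(-3)) + 16)**2 = ((1 + (-3)**2)/(2*((-3)**2)) + 16)**2 = ((1/2)*(1 + 9)/9 + 16)**2 = ((1/2)*(1/9)*10 + 16)**2 = (5/9 + 16)**2 = (149/9)**2 = 22201/81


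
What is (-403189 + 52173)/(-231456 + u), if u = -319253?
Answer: 351016/550709 ≈ 0.63739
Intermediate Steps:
(-403189 + 52173)/(-231456 + u) = (-403189 + 52173)/(-231456 - 319253) = -351016/(-550709) = -351016*(-1/550709) = 351016/550709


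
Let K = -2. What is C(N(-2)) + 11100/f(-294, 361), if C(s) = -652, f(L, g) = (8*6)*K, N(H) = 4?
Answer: -6141/8 ≈ -767.63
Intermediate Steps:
f(L, g) = -96 (f(L, g) = (8*6)*(-2) = 48*(-2) = -96)
C(N(-2)) + 11100/f(-294, 361) = -652 + 11100/(-96) = -652 + 11100*(-1/96) = -652 - 925/8 = -6141/8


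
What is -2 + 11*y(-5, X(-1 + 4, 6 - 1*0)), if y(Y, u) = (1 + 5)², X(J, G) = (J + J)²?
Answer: 394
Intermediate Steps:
X(J, G) = 4*J² (X(J, G) = (2*J)² = 4*J²)
y(Y, u) = 36 (y(Y, u) = 6² = 36)
-2 + 11*y(-5, X(-1 + 4, 6 - 1*0)) = -2 + 11*36 = -2 + 396 = 394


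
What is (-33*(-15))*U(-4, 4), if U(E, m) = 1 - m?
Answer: -1485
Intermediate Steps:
(-33*(-15))*U(-4, 4) = (-33*(-15))*(1 - 1*4) = 495*(1 - 4) = 495*(-3) = -1485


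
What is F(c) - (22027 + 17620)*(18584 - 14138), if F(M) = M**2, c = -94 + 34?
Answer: -176266962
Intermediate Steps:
c = -60
F(c) - (22027 + 17620)*(18584 - 14138) = (-60)**2 - (22027 + 17620)*(18584 - 14138) = 3600 - 39647*4446 = 3600 - 1*176270562 = 3600 - 176270562 = -176266962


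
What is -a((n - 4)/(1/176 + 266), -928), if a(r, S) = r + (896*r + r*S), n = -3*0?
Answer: -21824/46817 ≈ -0.46616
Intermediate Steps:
n = 0
a(r, S) = 897*r + S*r (a(r, S) = r + (896*r + S*r) = 897*r + S*r)
-a((n - 4)/(1/176 + 266), -928) = -(0 - 4)/(1/176 + 266)*(897 - 928) = -(-4/(1/176 + 266))*(-31) = -(-4/46817/176)*(-31) = -(-4*176/46817)*(-31) = -(-704)*(-31)/46817 = -1*21824/46817 = -21824/46817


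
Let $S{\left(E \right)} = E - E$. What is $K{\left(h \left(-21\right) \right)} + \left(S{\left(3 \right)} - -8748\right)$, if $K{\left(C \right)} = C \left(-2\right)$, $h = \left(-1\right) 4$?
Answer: $8580$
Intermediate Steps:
$S{\left(E \right)} = 0$
$h = -4$
$K{\left(C \right)} = - 2 C$
$K{\left(h \left(-21\right) \right)} + \left(S{\left(3 \right)} - -8748\right) = - 2 \left(\left(-4\right) \left(-21\right)\right) + \left(0 - -8748\right) = \left(-2\right) 84 + \left(0 + 8748\right) = -168 + 8748 = 8580$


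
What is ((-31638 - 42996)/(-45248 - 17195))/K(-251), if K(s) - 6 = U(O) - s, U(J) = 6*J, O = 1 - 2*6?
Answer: 74634/11926613 ≈ 0.0062578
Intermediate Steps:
O = -11 (O = 1 - 12 = -11)
K(s) = -60 - s (K(s) = 6 + (6*(-11) - s) = 6 + (-66 - s) = -60 - s)
((-31638 - 42996)/(-45248 - 17195))/K(-251) = ((-31638 - 42996)/(-45248 - 17195))/(-60 - 1*(-251)) = (-74634/(-62443))/(-60 + 251) = -74634*(-1/62443)/191 = (74634/62443)*(1/191) = 74634/11926613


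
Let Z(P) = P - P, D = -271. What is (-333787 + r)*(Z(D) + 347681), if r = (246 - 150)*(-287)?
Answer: -125630704859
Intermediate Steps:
r = -27552 (r = 96*(-287) = -27552)
Z(P) = 0
(-333787 + r)*(Z(D) + 347681) = (-333787 - 27552)*(0 + 347681) = -361339*347681 = -125630704859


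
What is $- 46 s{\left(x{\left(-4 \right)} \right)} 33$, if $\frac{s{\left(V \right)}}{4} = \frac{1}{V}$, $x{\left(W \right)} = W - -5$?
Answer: $-6072$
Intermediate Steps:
$x{\left(W \right)} = 5 + W$ ($x{\left(W \right)} = W + 5 = 5 + W$)
$s{\left(V \right)} = \frac{4}{V}$
$- 46 s{\left(x{\left(-4 \right)} \right)} 33 = - 46 \frac{4}{5 - 4} \cdot 33 = - 46 \cdot \frac{4}{1} \cdot 33 = - 46 \cdot 4 \cdot 1 \cdot 33 = \left(-46\right) 4 \cdot 33 = \left(-184\right) 33 = -6072$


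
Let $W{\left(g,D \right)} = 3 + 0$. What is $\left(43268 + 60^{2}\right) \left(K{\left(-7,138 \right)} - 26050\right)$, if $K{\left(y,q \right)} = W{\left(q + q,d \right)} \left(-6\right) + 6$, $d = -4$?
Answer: $-1221473816$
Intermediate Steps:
$W{\left(g,D \right)} = 3$
$K{\left(y,q \right)} = -12$ ($K{\left(y,q \right)} = 3 \left(-6\right) + 6 = -18 + 6 = -12$)
$\left(43268 + 60^{2}\right) \left(K{\left(-7,138 \right)} - 26050\right) = \left(43268 + 60^{2}\right) \left(-12 - 26050\right) = \left(43268 + 3600\right) \left(-26062\right) = 46868 \left(-26062\right) = -1221473816$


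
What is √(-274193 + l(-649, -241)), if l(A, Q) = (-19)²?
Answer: 2*I*√68458 ≈ 523.29*I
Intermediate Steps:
l(A, Q) = 361
√(-274193 + l(-649, -241)) = √(-274193 + 361) = √(-273832) = 2*I*√68458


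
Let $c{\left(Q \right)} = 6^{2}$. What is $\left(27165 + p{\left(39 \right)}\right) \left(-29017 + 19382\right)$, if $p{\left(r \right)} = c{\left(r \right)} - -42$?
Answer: $-262486305$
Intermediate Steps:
$c{\left(Q \right)} = 36$
$p{\left(r \right)} = 78$ ($p{\left(r \right)} = 36 - -42 = 36 + 42 = 78$)
$\left(27165 + p{\left(39 \right)}\right) \left(-29017 + 19382\right) = \left(27165 + 78\right) \left(-29017 + 19382\right) = 27243 \left(-9635\right) = -262486305$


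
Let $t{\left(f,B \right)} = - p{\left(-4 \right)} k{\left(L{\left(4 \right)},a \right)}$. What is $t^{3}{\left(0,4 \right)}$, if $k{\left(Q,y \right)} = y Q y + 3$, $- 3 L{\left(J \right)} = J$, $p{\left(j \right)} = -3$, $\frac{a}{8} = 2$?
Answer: $-1045678375$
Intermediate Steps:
$a = 16$ ($a = 8 \cdot 2 = 16$)
$L{\left(J \right)} = - \frac{J}{3}$
$k{\left(Q,y \right)} = 3 + Q y^{2}$ ($k{\left(Q,y \right)} = Q y y + 3 = Q y^{2} + 3 = 3 + Q y^{2}$)
$t{\left(f,B \right)} = -1015$ ($t{\left(f,B \right)} = - \left(-3\right) \left(3 + \left(- \frac{1}{3}\right) 4 \cdot 16^{2}\right) = - \left(-3\right) \left(3 - \frac{1024}{3}\right) = - \frac{\left(-3\right) \left(-1015\right)}{3} = \left(-1\right) 1015 = -1015$)
$t^{3}{\left(0,4 \right)} = \left(-1015\right)^{3} = -1045678375$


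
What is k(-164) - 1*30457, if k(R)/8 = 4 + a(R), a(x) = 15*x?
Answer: -50105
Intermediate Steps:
k(R) = 32 + 120*R (k(R) = 8*(4 + 15*R) = 32 + 120*R)
k(-164) - 1*30457 = (32 + 120*(-164)) - 1*30457 = (32 - 19680) - 30457 = -19648 - 30457 = -50105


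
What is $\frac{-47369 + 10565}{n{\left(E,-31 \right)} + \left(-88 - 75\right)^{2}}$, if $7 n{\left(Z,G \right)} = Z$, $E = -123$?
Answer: $- \frac{64407}{46465} \approx -1.3861$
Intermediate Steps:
$n{\left(Z,G \right)} = \frac{Z}{7}$
$\frac{-47369 + 10565}{n{\left(E,-31 \right)} + \left(-88 - 75\right)^{2}} = \frac{-47369 + 10565}{\frac{1}{7} \left(-123\right) + \left(-88 - 75\right)^{2}} = - \frac{36804}{- \frac{123}{7} + \left(-163\right)^{2}} = - \frac{36804}{- \frac{123}{7} + 26569} = - \frac{36804}{\frac{185860}{7}} = \left(-36804\right) \frac{7}{185860} = - \frac{64407}{46465}$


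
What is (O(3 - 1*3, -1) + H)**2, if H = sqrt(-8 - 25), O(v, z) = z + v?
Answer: (1 - I*sqrt(33))**2 ≈ -32.0 - 11.489*I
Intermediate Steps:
O(v, z) = v + z
H = I*sqrt(33) (H = sqrt(-33) = I*sqrt(33) ≈ 5.7446*I)
(O(3 - 1*3, -1) + H)**2 = (((3 - 1*3) - 1) + I*sqrt(33))**2 = (((3 - 3) - 1) + I*sqrt(33))**2 = ((0 - 1) + I*sqrt(33))**2 = (-1 + I*sqrt(33))**2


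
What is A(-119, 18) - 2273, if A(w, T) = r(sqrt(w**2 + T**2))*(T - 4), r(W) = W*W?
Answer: 200517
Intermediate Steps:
r(W) = W**2
A(w, T) = (-4 + T)*(T**2 + w**2) (A(w, T) = (sqrt(w**2 + T**2))**2*(T - 4) = (sqrt(T**2 + w**2))**2*(-4 + T) = (T**2 + w**2)*(-4 + T) = (-4 + T)*(T**2 + w**2))
A(-119, 18) - 2273 = (-4 + 18)*(18**2 + (-119)**2) - 2273 = 14*(324 + 14161) - 2273 = 14*14485 - 2273 = 202790 - 2273 = 200517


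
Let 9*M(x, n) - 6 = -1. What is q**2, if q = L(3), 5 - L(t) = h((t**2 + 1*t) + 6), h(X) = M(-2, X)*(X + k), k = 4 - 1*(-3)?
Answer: 6400/81 ≈ 79.012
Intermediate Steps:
M(x, n) = 5/9 (M(x, n) = 2/3 + (1/9)*(-1) = 2/3 - 1/9 = 5/9)
k = 7 (k = 4 + 3 = 7)
h(X) = 35/9 + 5*X/9 (h(X) = 5*(X + 7)/9 = 5*(7 + X)/9 = 35/9 + 5*X/9)
L(t) = -20/9 - 5*t/9 - 5*t**2/9 (L(t) = 5 - (35/9 + 5*((t**2 + 1*t) + 6)/9) = 5 - (35/9 + 5*((t**2 + t) + 6)/9) = 5 - (35/9 + 5*((t + t**2) + 6)/9) = 5 - (35/9 + 5*(6 + t + t**2)/9) = 5 - (35/9 + (10/3 + 5*t/9 + 5*t**2/9)) = 5 - (65/9 + 5*t/9 + 5*t**2/9) = 5 + (-65/9 - 5*t/9 - 5*t**2/9) = -20/9 - 5*t/9 - 5*t**2/9)
q = -80/9 (q = -20/9 - 5/9*3 - 5/9*3**2 = -20/9 - 5/3 - 5/9*9 = -20/9 - 5/3 - 5 = -80/9 ≈ -8.8889)
q**2 = (-80/9)**2 = 6400/81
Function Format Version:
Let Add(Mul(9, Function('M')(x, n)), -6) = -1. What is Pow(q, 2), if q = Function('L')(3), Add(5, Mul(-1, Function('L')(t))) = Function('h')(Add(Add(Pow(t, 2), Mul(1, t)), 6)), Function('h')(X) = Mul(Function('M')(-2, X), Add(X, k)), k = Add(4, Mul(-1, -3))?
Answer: Rational(6400, 81) ≈ 79.012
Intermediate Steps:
Function('M')(x, n) = Rational(5, 9) (Function('M')(x, n) = Add(Rational(2, 3), Mul(Rational(1, 9), -1)) = Add(Rational(2, 3), Rational(-1, 9)) = Rational(5, 9))
k = 7 (k = Add(4, 3) = 7)
Function('h')(X) = Add(Rational(35, 9), Mul(Rational(5, 9), X)) (Function('h')(X) = Mul(Rational(5, 9), Add(X, 7)) = Mul(Rational(5, 9), Add(7, X)) = Add(Rational(35, 9), Mul(Rational(5, 9), X)))
Function('L')(t) = Add(Rational(-20, 9), Mul(Rational(-5, 9), t), Mul(Rational(-5, 9), Pow(t, 2))) (Function('L')(t) = Add(5, Mul(-1, Add(Rational(35, 9), Mul(Rational(5, 9), Add(Add(Pow(t, 2), Mul(1, t)), 6))))) = Add(5, Mul(-1, Add(Rational(35, 9), Mul(Rational(5, 9), Add(Add(Pow(t, 2), t), 6))))) = Add(5, Mul(-1, Add(Rational(35, 9), Mul(Rational(5, 9), Add(Add(t, Pow(t, 2)), 6))))) = Add(5, Mul(-1, Add(Rational(35, 9), Mul(Rational(5, 9), Add(6, t, Pow(t, 2)))))) = Add(5, Mul(-1, Add(Rational(35, 9), Add(Rational(10, 3), Mul(Rational(5, 9), t), Mul(Rational(5, 9), Pow(t, 2)))))) = Add(5, Mul(-1, Add(Rational(65, 9), Mul(Rational(5, 9), t), Mul(Rational(5, 9), Pow(t, 2))))) = Add(5, Add(Rational(-65, 9), Mul(Rational(-5, 9), t), Mul(Rational(-5, 9), Pow(t, 2)))) = Add(Rational(-20, 9), Mul(Rational(-5, 9), t), Mul(Rational(-5, 9), Pow(t, 2))))
q = Rational(-80, 9) (q = Add(Rational(-20, 9), Mul(Rational(-5, 9), 3), Mul(Rational(-5, 9), Pow(3, 2))) = Add(Rational(-20, 9), Rational(-5, 3), Mul(Rational(-5, 9), 9)) = Add(Rational(-20, 9), Rational(-5, 3), -5) = Rational(-80, 9) ≈ -8.8889)
Pow(q, 2) = Pow(Rational(-80, 9), 2) = Rational(6400, 81)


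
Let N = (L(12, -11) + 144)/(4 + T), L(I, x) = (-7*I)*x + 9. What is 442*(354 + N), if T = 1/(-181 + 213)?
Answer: 11805820/43 ≈ 2.7455e+5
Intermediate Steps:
T = 1/32 ≈ 0.031250
L(I, x) = 9 - 7*I*x (L(I, x) = -7*I*x + 9 = 9 - 7*I*x)
N = 11488/43 (N = ((9 - 7*12*(-11)) + 144)/(4 + 1/32) = ((9 + 924) + 144)/(129/32) = (933 + 144)*(32/129) = 1077*(32/129) = 11488/43 ≈ 267.16)
442*(354 + N) = 442*(354 + 11488/43) = 442*(26710/43) = 11805820/43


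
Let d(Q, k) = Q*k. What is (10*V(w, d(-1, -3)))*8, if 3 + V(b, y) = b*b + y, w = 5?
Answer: 2000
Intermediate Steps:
V(b, y) = -3 + y + b² (V(b, y) = -3 + (b*b + y) = -3 + (b² + y) = -3 + (y + b²) = -3 + y + b²)
(10*V(w, d(-1, -3)))*8 = (10*(-3 - 1*(-3) + 5²))*8 = (10*(-3 + 3 + 25))*8 = (10*25)*8 = 250*8 = 2000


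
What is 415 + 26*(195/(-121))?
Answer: 45145/121 ≈ 373.10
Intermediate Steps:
415 + 26*(195/(-121)) = 415 + 26*(195*(-1/121)) = 415 + 26*(-195/121) = 415 - 5070/121 = 45145/121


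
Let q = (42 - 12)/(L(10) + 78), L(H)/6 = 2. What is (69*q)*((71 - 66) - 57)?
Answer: -1196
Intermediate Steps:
L(H) = 12 (L(H) = 6*2 = 12)
q = ⅓ (q = (42 - 12)/(12 + 78) = 30/90 = 30*(1/90) = ⅓ ≈ 0.33333)
(69*q)*((71 - 66) - 57) = (69*(⅓))*((71 - 66) - 57) = 23*(5 - 57) = 23*(-52) = -1196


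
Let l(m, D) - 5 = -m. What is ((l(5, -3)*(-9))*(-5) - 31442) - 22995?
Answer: -54437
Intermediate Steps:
l(m, D) = 5 - m
((l(5, -3)*(-9))*(-5) - 31442) - 22995 = (((5 - 1*5)*(-9))*(-5) - 31442) - 22995 = (((5 - 5)*(-9))*(-5) - 31442) - 22995 = ((0*(-9))*(-5) - 31442) - 22995 = (0*(-5) - 31442) - 22995 = (0 - 31442) - 22995 = -31442 - 22995 = -54437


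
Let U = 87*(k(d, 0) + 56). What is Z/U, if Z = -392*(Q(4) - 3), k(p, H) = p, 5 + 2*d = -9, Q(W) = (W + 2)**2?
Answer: -88/29 ≈ -3.0345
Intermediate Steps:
Q(W) = (2 + W)**2
d = -7 (d = -5/2 + (1/2)*(-9) = -5/2 - 9/2 = -7)
U = 4263 (U = 87*(-7 + 56) = 87*49 = 4263)
Z = -12936 (Z = -392*((2 + 4)**2 - 3) = -392*(6**2 - 3) = -392*(36 - 3) = -392*33 = -49*264 = -12936)
Z/U = -12936/4263 = -12936*1/4263 = -88/29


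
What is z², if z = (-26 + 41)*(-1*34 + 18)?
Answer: 57600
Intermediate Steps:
z = -240 (z = 15*(-34 + 18) = 15*(-16) = -240)
z² = (-240)² = 57600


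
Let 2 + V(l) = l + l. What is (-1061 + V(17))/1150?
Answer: -1029/1150 ≈ -0.89478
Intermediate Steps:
V(l) = -2 + 2*l (V(l) = -2 + (l + l) = -2 + 2*l)
(-1061 + V(17))/1150 = (-1061 + (-2 + 2*17))/1150 = (-1061 + (-2 + 34))*(1/1150) = (-1061 + 32)*(1/1150) = -1029*1/1150 = -1029/1150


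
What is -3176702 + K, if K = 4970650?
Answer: 1793948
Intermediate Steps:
-3176702 + K = -3176702 + 4970650 = 1793948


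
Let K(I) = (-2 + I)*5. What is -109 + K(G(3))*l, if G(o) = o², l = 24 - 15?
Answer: 206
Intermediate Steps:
l = 9
K(I) = -10 + 5*I
-109 + K(G(3))*l = -109 + (-10 + 5*3²)*9 = -109 + (-10 + 5*9)*9 = -109 + (-10 + 45)*9 = -109 + 35*9 = -109 + 315 = 206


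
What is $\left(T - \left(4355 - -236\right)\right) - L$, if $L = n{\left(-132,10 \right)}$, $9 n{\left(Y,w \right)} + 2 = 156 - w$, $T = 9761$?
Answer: $5154$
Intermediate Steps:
$n{\left(Y,w \right)} = \frac{154}{9} - \frac{w}{9}$ ($n{\left(Y,w \right)} = - \frac{2}{9} + \frac{156 - w}{9} = - \frac{2}{9} - \left(- \frac{52}{3} + \frac{w}{9}\right) = \frac{154}{9} - \frac{w}{9}$)
$L = 16$ ($L = \frac{154}{9} - \frac{10}{9} = 16$)
$\left(T - \left(4355 - -236\right)\right) - L = \left(9761 - \left(4355 - -236\right)\right) - 16 = \left(9761 - \left(4355 + 236\right)\right) - 16 = \left(9761 - 4591\right) - 16 = 5170 - 16 = 5154$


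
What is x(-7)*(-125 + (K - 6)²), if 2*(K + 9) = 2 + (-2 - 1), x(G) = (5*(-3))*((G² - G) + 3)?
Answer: -407985/4 ≈ -1.0200e+5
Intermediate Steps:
x(G) = -45 - 15*G² + 15*G (x(G) = -15*(3 + G² - G) = -45 - 15*G² + 15*G)
K = -19/2 (K = -9 + (2 + (-2 - 1))/2 = -9 + (2 - 3)/2 = -9 + (½)*(-1) = -9 - ½ = -19/2 ≈ -9.5000)
x(-7)*(-125 + (K - 6)²) = (-45 - 15*(-7)² + 15*(-7))*(-125 + (-19/2 - 6)²) = (-45 - 15*49 - 105)*(-125 + (-31/2)²) = (-45 - 735 - 105)*(-125 + 961/4) = -885*461/4 = -407985/4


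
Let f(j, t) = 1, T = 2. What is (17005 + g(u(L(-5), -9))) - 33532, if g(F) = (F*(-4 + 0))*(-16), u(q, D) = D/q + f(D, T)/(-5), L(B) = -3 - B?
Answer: -84139/5 ≈ -16828.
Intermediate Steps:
u(q, D) = -⅕ + D/q (u(q, D) = D/q + 1/(-5) = D/q + 1*(-⅕) = D/q - ⅕ = -⅕ + D/q)
g(F) = 64*F (g(F) = (F*(-4))*(-16) = -4*F*(-16) = 64*F)
(17005 + g(u(L(-5), -9))) - 33532 = (17005 + 64*((-9 - (-3 - 1*(-5))/5)/(-3 - 1*(-5)))) - 33532 = (17005 + 64*((-9 - (-3 + 5)/5)/(-3 + 5))) - 33532 = (17005 + 64*((-9 - ⅕*2)/2)) - 33532 = (17005 + 64*((-9 - ⅖)/2)) - 33532 = (17005 + 64*((½)*(-47/5))) - 33532 = (17005 + 64*(-47/10)) - 33532 = (17005 - 1504/5) - 33532 = 83521/5 - 33532 = -84139/5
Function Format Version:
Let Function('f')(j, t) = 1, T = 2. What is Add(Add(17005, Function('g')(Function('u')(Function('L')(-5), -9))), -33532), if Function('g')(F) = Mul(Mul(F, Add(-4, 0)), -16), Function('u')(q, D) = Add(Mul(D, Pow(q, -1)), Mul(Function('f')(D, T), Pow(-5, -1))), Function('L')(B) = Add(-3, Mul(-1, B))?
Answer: Rational(-84139, 5) ≈ -16828.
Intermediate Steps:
Function('u')(q, D) = Add(Rational(-1, 5), Mul(D, Pow(q, -1))) (Function('u')(q, D) = Add(Mul(D, Pow(q, -1)), Mul(1, Pow(-5, -1))) = Add(Mul(D, Pow(q, -1)), Mul(1, Rational(-1, 5))) = Add(Mul(D, Pow(q, -1)), Rational(-1, 5)) = Add(Rational(-1, 5), Mul(D, Pow(q, -1))))
Function('g')(F) = Mul(64, F) (Function('g')(F) = Mul(Mul(F, -4), -16) = Mul(Mul(-4, F), -16) = Mul(64, F))
Add(Add(17005, Function('g')(Function('u')(Function('L')(-5), -9))), -33532) = Add(Add(17005, Mul(64, Mul(Pow(Add(-3, Mul(-1, -5)), -1), Add(-9, Mul(Rational(-1, 5), Add(-3, Mul(-1, -5))))))), -33532) = Add(Add(17005, Mul(64, Mul(Pow(Add(-3, 5), -1), Add(-9, Mul(Rational(-1, 5), Add(-3, 5)))))), -33532) = Add(Add(17005, Mul(64, Mul(Pow(2, -1), Add(-9, Mul(Rational(-1, 5), 2))))), -33532) = Add(Add(17005, Mul(64, Mul(Rational(1, 2), Add(-9, Rational(-2, 5))))), -33532) = Add(Add(17005, Mul(64, Mul(Rational(1, 2), Rational(-47, 5)))), -33532) = Add(Add(17005, Mul(64, Rational(-47, 10))), -33532) = Add(Add(17005, Rational(-1504, 5)), -33532) = Add(Rational(83521, 5), -33532) = Rational(-84139, 5)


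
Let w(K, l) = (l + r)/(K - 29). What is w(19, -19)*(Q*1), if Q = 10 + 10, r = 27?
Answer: -16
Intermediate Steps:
Q = 20
w(K, l) = (27 + l)/(-29 + K) (w(K, l) = (l + 27)/(K - 29) = (27 + l)/(-29 + K))
w(19, -19)*(Q*1) = ((27 - 19)/(-29 + 19))*(20*1) = (8/(-10))*20 = -⅒*8*20 = -⅘*20 = -16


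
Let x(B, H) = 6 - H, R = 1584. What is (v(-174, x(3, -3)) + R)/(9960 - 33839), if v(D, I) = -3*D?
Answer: -2106/23879 ≈ -0.088195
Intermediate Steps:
(v(-174, x(3, -3)) + R)/(9960 - 33839) = (-3*(-174) + 1584)/(9960 - 33839) = (522 + 1584)/(-23879) = 2106*(-1/23879) = -2106/23879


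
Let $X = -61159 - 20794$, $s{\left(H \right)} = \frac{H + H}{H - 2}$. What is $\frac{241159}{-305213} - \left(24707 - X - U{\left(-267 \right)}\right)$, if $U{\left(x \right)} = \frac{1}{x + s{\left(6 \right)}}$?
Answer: $- \frac{8594324876309}{80576232} \approx -1.0666 \cdot 10^{5}$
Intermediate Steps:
$s{\left(H \right)} = \frac{2 H}{-2 + H}$
$U{\left(x \right)} = \frac{1}{3 + x}$ ($U{\left(x \right)} = \frac{1}{x + 2 \cdot 6 \frac{1}{-2 + 6}} = \frac{1}{x + 2 \cdot 6 \cdot \frac{1}{4}} = \frac{1}{x + 3} = \frac{1}{3 + x}$)
$X = -81953$ ($X = -61159 - 20794 = -81953$)
$\frac{241159}{-305213} - \left(24707 - X - U{\left(-267 \right)}\right) = \frac{241159}{-305213} - \left(106660 - \frac{1}{3 - 267}\right) = 241159 \left(- \frac{1}{305213}\right) - \left(106660 + \frac{1}{264}\right) = - \frac{241159}{305213} - \frac{28158241}{264} = - \frac{8594324876309}{80576232}$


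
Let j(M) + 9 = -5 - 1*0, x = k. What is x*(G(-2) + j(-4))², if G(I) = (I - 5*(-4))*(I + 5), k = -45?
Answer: -72000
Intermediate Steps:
x = -45
j(M) = -14 (j(M) = -9 + (-5 - 1*0) = -9 + (-5 + 0) = -9 - 5 = -14)
G(I) = (5 + I)*(20 + I) (G(I) = (I + 20)*(5 + I) = (20 + I)*(5 + I) = (5 + I)*(20 + I))
x*(G(-2) + j(-4))² = -45*((100 + (-2)² + 25*(-2)) - 14)² = -45*((100 + 4 - 50) - 14)² = -45*(54 - 14)² = -45*40² = -45*1600 = -72000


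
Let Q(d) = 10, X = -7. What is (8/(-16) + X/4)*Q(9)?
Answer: -45/2 ≈ -22.500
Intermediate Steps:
(8/(-16) + X/4)*Q(9) = (8/(-16) - 7/4)*10 = (8*(-1/16) - 7*¼)*10 = (-½ - 7/4)*10 = -9/4*10 = -45/2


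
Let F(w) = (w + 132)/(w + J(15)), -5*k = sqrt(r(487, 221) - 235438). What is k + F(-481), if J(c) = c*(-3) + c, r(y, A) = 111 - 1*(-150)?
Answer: 349/511 - I*sqrt(235177)/5 ≈ 0.68297 - 96.99*I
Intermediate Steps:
r(y, A) = 261 (r(y, A) = 111 + 150 = 261)
J(c) = -2*c (J(c) = -3*c + c = -2*c)
k = -I*sqrt(235177)/5 (k = -sqrt(261 - 235438)/5 = -I*sqrt(235177)/5 ≈ -96.99*I)
F(w) = (132 + w)/(-30 + w) (F(w) = (w + 132)/(w - 2*15) = (132 + w)/(w - 30) = (132 + w)/(-30 + w))
k + F(-481) = -I*sqrt(235177)/5 + (132 - 481)/(-30 - 481) = -I*sqrt(235177)/5 - 349/(-511) = -I*sqrt(235177)/5 - 1/511*(-349) = -I*sqrt(235177)/5 + 349/511 = 349/511 - I*sqrt(235177)/5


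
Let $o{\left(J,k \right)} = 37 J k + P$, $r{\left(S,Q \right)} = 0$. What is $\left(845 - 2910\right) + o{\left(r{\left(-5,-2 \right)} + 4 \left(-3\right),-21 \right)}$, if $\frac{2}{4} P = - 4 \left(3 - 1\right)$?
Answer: $7243$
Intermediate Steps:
$P = -16$ ($P = 2 \left(- 4 \left(3 - 1\right)\right) = 2 \left(\left(-4\right) 2\right) = 2 \left(-8\right) = -16$)
$o{\left(J,k \right)} = -16 + 37 J k$ ($o{\left(J,k \right)} = 37 J k - 16 = -16 + 37 J k$)
$\left(845 - 2910\right) + o{\left(r{\left(-5,-2 \right)} + 4 \left(-3\right),-21 \right)} = \left(845 - 2910\right) - \left(16 - 37 \left(0 + 4 \left(-3\right)\right) \left(-21\right)\right) = -2065 - \left(16 - 37 \left(0 - 12\right) \left(-21\right)\right) = -2065 - \left(16 + 444 \left(-21\right)\right) = -2065 + \left(-16 + 9324\right) = -2065 + 9308 = 7243$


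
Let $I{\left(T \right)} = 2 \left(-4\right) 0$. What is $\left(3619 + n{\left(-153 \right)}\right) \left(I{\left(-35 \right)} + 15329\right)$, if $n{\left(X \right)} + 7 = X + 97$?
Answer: $54509924$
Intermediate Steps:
$n{\left(X \right)} = 90 + X$ ($n{\left(X \right)} = -7 + \left(X + 97\right) = -7 + \left(97 + X\right) = 90 + X$)
$I{\left(T \right)} = 0$ ($I{\left(T \right)} = \left(-8\right) 0 = 0$)
$\left(3619 + n{\left(-153 \right)}\right) \left(I{\left(-35 \right)} + 15329\right) = \left(3619 + \left(90 - 153\right)\right) \left(0 + 15329\right) = \left(3619 - 63\right) 15329 = 3556 \cdot 15329 = 54509924$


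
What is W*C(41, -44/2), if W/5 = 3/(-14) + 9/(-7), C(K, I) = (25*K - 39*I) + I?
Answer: -27915/2 ≈ -13958.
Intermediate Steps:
C(K, I) = -38*I + 25*K (C(K, I) = (-39*I + 25*K) + I = -38*I + 25*K)
W = -15/2 (W = 5*(3/(-14) + 9/(-7)) = 5*(3*(-1/14) + 9*(-1/7)) = 5*(-3/14 - 9/7) = 5*(-3/2) = -15/2 ≈ -7.5000)
W*C(41, -44/2) = -15*(-(-1672)/2 + 25*41)/2 = -15*(-(-1672)/2 + 1025)/2 = -15*(-38*(-22) + 1025)/2 = -15*(836 + 1025)/2 = -15/2*1861 = -27915/2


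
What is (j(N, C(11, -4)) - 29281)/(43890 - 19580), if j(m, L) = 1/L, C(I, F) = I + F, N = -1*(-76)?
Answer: -102483/85085 ≈ -1.2045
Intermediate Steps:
N = 76
C(I, F) = F + I
(j(N, C(11, -4)) - 29281)/(43890 - 19580) = (1/(-4 + 11) - 29281)/(43890 - 19580) = (1/7 - 29281)/24310 = (⅐ - 29281)*(1/24310) = -204966/7*1/24310 = -102483/85085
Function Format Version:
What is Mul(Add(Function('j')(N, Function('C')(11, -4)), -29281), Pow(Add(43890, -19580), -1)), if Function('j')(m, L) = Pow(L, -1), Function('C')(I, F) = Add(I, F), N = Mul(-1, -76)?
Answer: Rational(-102483, 85085) ≈ -1.2045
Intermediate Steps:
N = 76
Function('C')(I, F) = Add(F, I)
Mul(Add(Function('j')(N, Function('C')(11, -4)), -29281), Pow(Add(43890, -19580), -1)) = Mul(Add(Pow(Add(-4, 11), -1), -29281), Pow(Add(43890, -19580), -1)) = Mul(Add(Pow(7, -1), -29281), Pow(24310, -1)) = Mul(Add(Rational(1, 7), -29281), Rational(1, 24310)) = Mul(Rational(-204966, 7), Rational(1, 24310)) = Rational(-102483, 85085)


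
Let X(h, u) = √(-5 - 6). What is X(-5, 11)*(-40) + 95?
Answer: 95 - 40*I*√11 ≈ 95.0 - 132.67*I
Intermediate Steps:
X(h, u) = I*√11 (X(h, u) = √(-11) = I*√11)
X(-5, 11)*(-40) + 95 = (I*√11)*(-40) + 95 = -40*I*√11 + 95 = 95 - 40*I*√11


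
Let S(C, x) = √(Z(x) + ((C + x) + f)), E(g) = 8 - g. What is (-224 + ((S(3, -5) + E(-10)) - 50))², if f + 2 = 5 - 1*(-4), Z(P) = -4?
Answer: 65025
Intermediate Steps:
f = 7 (f = -2 + (5 - 1*(-4)) = -2 + (5 + 4) = -2 + 9 = 7)
S(C, x) = √(3 + C + x) (S(C, x) = √(-4 + ((C + x) + 7)) = √(-4 + (7 + C + x)) = √(3 + C + x))
(-224 + ((S(3, -5) + E(-10)) - 50))² = (-224 + ((√(3 + 3 - 5) + (8 - 1*(-10))) - 50))² = (-224 + ((√1 + (8 + 10)) - 50))² = (-224 + ((1 + 18) - 50))² = (-224 + (19 - 50))² = (-224 - 31)² = (-255)² = 65025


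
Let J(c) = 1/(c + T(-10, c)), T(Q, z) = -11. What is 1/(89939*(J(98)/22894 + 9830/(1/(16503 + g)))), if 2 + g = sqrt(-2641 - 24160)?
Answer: 643495692805740993498/9388586820478249062005282983778459 - 38997375480621720*I*sqrt(26801)/9388586820478249062005282983778459 ≈ 6.854e-14 - 6.8e-16*I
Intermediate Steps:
g = -2 + I*sqrt(26801) (g = -2 + sqrt(-2641 - 24160) = -2 + sqrt(-26801) = -2 + I*sqrt(26801) ≈ -2.0 + 163.71*I)
J(c) = 1/(-11 + c) (J(c) = 1/(c - 11) = 1/(-11 + c))
1/(89939*(J(98)/22894 + 9830/(1/(16503 + g)))) = 1/(89939*(1/((-11 + 98)*22894) + 9830/(1/(16503 + (-2 + I*sqrt(26801)))))) = 1/(89939*((1/22894)/87 + 9830/(1/(16501 + I*sqrt(26801))))) = 1/(89939*((1/87)*(1/22894) + 9830*(16501 + I*sqrt(26801)))) = 1/(89939*(1/1991778 + (162204830 + 9830*I*sqrt(26801)))) = 1/(89939*(323076011887741/1991778 + 9830*I*sqrt(26801)))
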